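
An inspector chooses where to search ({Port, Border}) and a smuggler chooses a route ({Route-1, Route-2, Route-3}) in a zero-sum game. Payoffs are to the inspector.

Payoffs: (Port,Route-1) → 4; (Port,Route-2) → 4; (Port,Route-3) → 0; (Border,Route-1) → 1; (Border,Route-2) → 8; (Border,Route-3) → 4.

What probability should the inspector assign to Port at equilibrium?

Row minima: Port → 0, Border → 1; maximin = 1.
Column maxima: Route-1 → 4, Route-2 → 8, Route-3 → 4; minimax = 4.
1 ≠ 4, so there is no saddle point; optimal play is mixed.
Route-2 is strictly dominated by Route-3 (it gives the inspector strictly more in every row), so the smuggler never plays it.
On the remaining 2×2 (Port, Border vs Route-1, Route-3):
Let the inspector play Port with probability p. Expected payoff against Route-1: 4p + 1(1−p) = 3p + 1; against Route-3: 0p + 4(1−p) = −4p + 4.
Setting these equal: 3p + 1 = −4p + 4 ⇒ 7p = 3 ⇒ p = 3/7, and the value is (3)·(3/7) + 1 = 16/7.
For the smuggler: with q = P(Route-1), equating Port's and Border's payoffs gives 4q = −3q + 4 ⇒ q = 4/7.

3/7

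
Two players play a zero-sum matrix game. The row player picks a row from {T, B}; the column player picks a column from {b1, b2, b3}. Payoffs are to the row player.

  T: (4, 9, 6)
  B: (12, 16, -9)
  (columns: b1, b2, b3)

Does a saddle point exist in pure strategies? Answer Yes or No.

No

Row minima: T → 4, B → -9; maximin = 4.
Column maxima: b1 → 12, b2 → 16, b3 → 6; minimax = 6.
4 ≠ 6, so no pure-strategy equilibrium exists.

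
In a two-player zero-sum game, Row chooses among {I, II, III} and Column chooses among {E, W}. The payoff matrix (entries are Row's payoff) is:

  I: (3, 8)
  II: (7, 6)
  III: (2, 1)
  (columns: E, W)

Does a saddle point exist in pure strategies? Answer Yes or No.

No

Row minima: I → 3, II → 6, III → 1; maximin = 6.
Column maxima: E → 7, W → 8; minimax = 7.
6 ≠ 7, so no pure-strategy equilibrium exists.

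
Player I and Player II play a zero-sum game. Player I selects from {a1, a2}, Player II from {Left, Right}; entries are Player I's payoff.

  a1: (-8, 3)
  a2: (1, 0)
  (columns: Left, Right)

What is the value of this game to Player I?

Row minima: a1 → -8, a2 → 0; maximin = 0.
Column maxima: Left → 1, Right → 3; minimax = 1.
0 ≠ 1, so there is no saddle point; optimal play is mixed.
Let Player I play a1 with probability p. Expected payoff against Left: (-8)p + 1(1−p) = −9p + 1; against Right: 3p + 0(1−p) = 3p.
Setting these equal: −9p + 1 = 3p ⇒ −12p = -1 ⇒ p = 1/12, and the value is (-9)·(1/12) + 1 = 1/4.
For Player II: with q = P(Left), equating a1's and a2's payoffs gives −11q + 3 = q ⇒ q = 1/4.

1/4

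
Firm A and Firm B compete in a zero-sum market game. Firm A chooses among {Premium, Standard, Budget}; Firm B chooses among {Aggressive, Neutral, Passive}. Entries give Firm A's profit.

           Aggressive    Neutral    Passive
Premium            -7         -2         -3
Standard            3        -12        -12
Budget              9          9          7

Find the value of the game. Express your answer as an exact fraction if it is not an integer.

7

Row minima: Premium → -7, Standard → -12, Budget → 7; maximin = 7.
Column maxima: Aggressive → 9, Neutral → 9, Passive → 7; minimax = 7.
Since maximin = minimax = 7, there is a saddle point and the value is 7.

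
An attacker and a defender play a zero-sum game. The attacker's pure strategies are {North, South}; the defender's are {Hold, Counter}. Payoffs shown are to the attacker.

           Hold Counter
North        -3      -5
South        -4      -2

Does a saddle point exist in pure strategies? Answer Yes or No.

Row minima: North → -5, South → -4; maximin = -4.
Column maxima: Hold → -3, Counter → -2; minimax = -3.
-4 ≠ -3, so no pure-strategy equilibrium exists.

No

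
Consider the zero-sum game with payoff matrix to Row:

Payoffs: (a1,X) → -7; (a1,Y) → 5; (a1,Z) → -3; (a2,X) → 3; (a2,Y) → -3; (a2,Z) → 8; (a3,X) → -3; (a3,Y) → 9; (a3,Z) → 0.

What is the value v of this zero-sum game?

1

Row minima: a1 → -7, a2 → -3, a3 → -3; maximin = -3.
Column maxima: X → 3, Y → 9, Z → 8; minimax = 3.
-3 ≠ 3, so there is no saddle point; optimal play is mixed.
a1 is strictly dominated by a3, so Row never plays it.
Z is strictly dominated by X (it gives Row strictly more in every row), so Column never plays it.
On the remaining 2×2 (a2, a3 vs X, Y):
Let Row play a2 with probability p. Expected payoff against X: 3p + (-3)(1−p) = 6p − 3; against Y: (-3)p + 9(1−p) = −12p + 9.
Setting these equal: 6p − 3 = −12p + 9 ⇒ 18p = 12 ⇒ p = 2/3, and the value is (6)·(2/3) − 3 = 1.
For Column: with q = P(X), equating a2's and a3's payoffs gives 6q − 3 = −12q + 9 ⇒ q = 2/3.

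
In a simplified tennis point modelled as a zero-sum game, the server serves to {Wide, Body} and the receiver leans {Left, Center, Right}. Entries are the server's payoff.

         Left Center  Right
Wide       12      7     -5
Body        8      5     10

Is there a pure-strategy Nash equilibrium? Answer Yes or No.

Row minima: Wide → -5, Body → 5; maximin = 5.
Column maxima: Left → 12, Center → 7, Right → 10; minimax = 7.
5 ≠ 7, so no pure-strategy equilibrium exists.

No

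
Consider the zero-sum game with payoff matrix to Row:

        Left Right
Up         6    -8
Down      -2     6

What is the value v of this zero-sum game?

10/11

Row minima: Up → -8, Down → -2; maximin = -2.
Column maxima: Left → 6, Right → 6; minimax = 6.
-2 ≠ 6, so there is no saddle point; optimal play is mixed.
Let Row play Up with probability p. Expected payoff against Left: 6p + (-2)(1−p) = 8p − 2; against Right: (-8)p + 6(1−p) = −14p + 6.
Setting these equal: 8p − 2 = −14p + 6 ⇒ 22p = 8 ⇒ p = 4/11, and the value is (8)·(4/11) − 2 = 10/11.
For Column: with q = P(Left), equating Up's and Down's payoffs gives 14q − 8 = −8q + 6 ⇒ q = 7/11.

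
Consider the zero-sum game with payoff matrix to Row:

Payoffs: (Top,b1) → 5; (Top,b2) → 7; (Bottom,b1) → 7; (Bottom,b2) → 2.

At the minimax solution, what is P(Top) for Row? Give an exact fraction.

Row minima: Top → 5, Bottom → 2; maximin = 5.
Column maxima: b1 → 7, b2 → 7; minimax = 7.
5 ≠ 7, so there is no saddle point; optimal play is mixed.
Let Row play Top with probability p. Expected payoff against b1: 5p + 7(1−p) = −2p + 7; against b2: 7p + 2(1−p) = 5p + 2.
Setting these equal: −2p + 7 = 5p + 2 ⇒ −7p = -5 ⇒ p = 5/7, and the value is (-2)·(5/7) + 7 = 39/7.
For Column: with q = P(b1), equating Top's and Bottom's payoffs gives −2q + 7 = 5q + 2 ⇒ q = 5/7.

5/7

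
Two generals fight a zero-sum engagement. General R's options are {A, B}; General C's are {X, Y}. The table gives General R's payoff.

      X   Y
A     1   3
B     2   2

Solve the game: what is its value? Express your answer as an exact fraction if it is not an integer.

Row minima: A → 1, B → 2; maximin = 2.
Column maxima: X → 2, Y → 3; minimax = 2.
Since maximin = minimax = 2, there is a saddle point and the value is 2.

2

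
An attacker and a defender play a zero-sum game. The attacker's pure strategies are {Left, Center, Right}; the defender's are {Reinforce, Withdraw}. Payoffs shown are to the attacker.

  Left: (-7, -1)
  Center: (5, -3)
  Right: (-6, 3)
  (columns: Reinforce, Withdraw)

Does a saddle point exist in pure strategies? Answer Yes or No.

Row minima: Left → -7, Center → -3, Right → -6; maximin = -3.
Column maxima: Reinforce → 5, Withdraw → 3; minimax = 3.
-3 ≠ 3, so no pure-strategy equilibrium exists.

No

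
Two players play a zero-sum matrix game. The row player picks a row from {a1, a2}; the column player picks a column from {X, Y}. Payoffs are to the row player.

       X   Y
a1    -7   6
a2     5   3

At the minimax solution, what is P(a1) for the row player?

Row minima: a1 → -7, a2 → 3; maximin = 3.
Column maxima: X → 5, Y → 6; minimax = 5.
3 ≠ 5, so there is no saddle point; optimal play is mixed.
Let the row player play a1 with probability p. Expected payoff against X: (-7)p + 5(1−p) = −12p + 5; against Y: 6p + 3(1−p) = 3p + 3.
Setting these equal: −12p + 5 = 3p + 3 ⇒ −15p = -2 ⇒ p = 2/15, and the value is (-12)·(2/15) + 5 = 17/5.
For the column player: with q = P(X), equating a1's and a2's payoffs gives −13q + 6 = 2q + 3 ⇒ q = 1/5.

2/15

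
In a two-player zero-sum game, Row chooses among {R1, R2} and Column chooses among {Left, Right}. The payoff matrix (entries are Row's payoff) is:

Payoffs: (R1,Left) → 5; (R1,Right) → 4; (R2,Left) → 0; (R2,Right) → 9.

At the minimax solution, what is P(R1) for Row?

9/10

Row minima: R1 → 4, R2 → 0; maximin = 4.
Column maxima: Left → 5, Right → 9; minimax = 5.
4 ≠ 5, so there is no saddle point; optimal play is mixed.
Let Row play R1 with probability p. Expected payoff against Left: 5p + 0(1−p) = 5p; against Right: 4p + 9(1−p) = −5p + 9.
Setting these equal: 5p = −5p + 9 ⇒ 10p = 9 ⇒ p = 9/10, and the value is (5)·(9/10) = 9/2.
For Column: with q = P(Left), equating R1's and R2's payoffs gives q + 4 = −9q + 9 ⇒ q = 1/2.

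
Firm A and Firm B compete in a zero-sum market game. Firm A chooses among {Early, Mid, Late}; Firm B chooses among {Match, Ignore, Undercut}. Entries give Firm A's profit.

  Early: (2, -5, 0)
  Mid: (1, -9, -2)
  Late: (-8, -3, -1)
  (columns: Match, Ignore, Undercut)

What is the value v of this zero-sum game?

Row minima: Early → -5, Mid → -9, Late → -8; maximin = -5.
Column maxima: Match → 2, Ignore → -3, Undercut → 0; minimax = -3.
-5 ≠ -3, so there is no saddle point; optimal play is mixed.
Mid is strictly dominated by Early, so Firm A never plays it.
Undercut is strictly dominated by Ignore (it gives Firm A strictly more in every row), so Firm B never plays it.
On the remaining 2×2 (Early, Late vs Match, Ignore):
Let Firm A play Early with probability p. Expected payoff against Match: 2p + (-8)(1−p) = 10p − 8; against Ignore: (-5)p + (-3)(1−p) = −2p − 3.
Setting these equal: 10p − 8 = −2p − 3 ⇒ 12p = 5 ⇒ p = 5/12, and the value is (10)·(5/12) − 8 = -23/6.
For Firm B: with q = P(Match), equating Early's and Late's payoffs gives 7q − 5 = −5q − 3 ⇒ q = 1/6.

-23/6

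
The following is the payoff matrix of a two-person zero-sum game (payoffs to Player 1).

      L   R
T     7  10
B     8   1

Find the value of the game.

Row minima: T → 7, B → 1; maximin = 7.
Column maxima: L → 8, R → 10; minimax = 8.
7 ≠ 8, so there is no saddle point; optimal play is mixed.
Let Player 1 play T with probability p. Expected payoff against L: 7p + 8(1−p) = −p + 8; against R: 10p + 1(1−p) = 9p + 1.
Setting these equal: −p + 8 = 9p + 1 ⇒ −10p = -7 ⇒ p = 7/10, and the value is (-1)·(7/10) + 8 = 73/10.
For Player 2: with q = P(L), equating T's and B's payoffs gives −3q + 10 = 7q + 1 ⇒ q = 9/10.

73/10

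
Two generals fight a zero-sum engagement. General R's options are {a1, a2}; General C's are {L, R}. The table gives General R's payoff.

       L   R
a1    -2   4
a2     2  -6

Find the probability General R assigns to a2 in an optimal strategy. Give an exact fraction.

Row minima: a1 → -2, a2 → -6; maximin = -2.
Column maxima: L → 2, R → 4; minimax = 2.
-2 ≠ 2, so there is no saddle point; optimal play is mixed.
Let General R play a1 with probability p. Expected payoff against L: (-2)p + 2(1−p) = −4p + 2; against R: 4p + (-6)(1−p) = 10p − 6.
Setting these equal: −4p + 2 = 10p − 6 ⇒ −14p = -8 ⇒ p = 4/7, and the value is (-4)·(4/7) + 2 = -2/7.
For General C: with q = P(L), equating a1's and a2's payoffs gives −6q + 4 = 8q − 6 ⇒ q = 5/7.

3/7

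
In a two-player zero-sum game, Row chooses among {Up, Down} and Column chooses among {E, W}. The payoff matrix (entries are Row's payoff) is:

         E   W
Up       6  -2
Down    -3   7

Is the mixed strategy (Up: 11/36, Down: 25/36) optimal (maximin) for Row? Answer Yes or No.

No

Against E this mix gives (11/36)·6 + (25/36)·(-3) = -1/4.
Against W this mix gives (11/36)·(-2) + (25/36)·7 = 17/4.
Column will play E, holding Row to -1/4. Shifting weight toward the row that does better against E would raise this floor (the equalizing mix achieves 2 against both E and W), so the proposed strategy is not optimal.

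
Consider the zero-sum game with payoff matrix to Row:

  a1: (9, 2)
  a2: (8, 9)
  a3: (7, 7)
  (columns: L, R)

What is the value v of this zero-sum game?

Row minima: a1 → 2, a2 → 8, a3 → 7; maximin = 8.
Column maxima: L → 9, R → 9; minimax = 9.
8 ≠ 9, so there is no saddle point; optimal play is mixed.
a3 is strictly dominated by a2, so Row never plays it.
On the remaining 2×2 (a1, a2 vs L, R):
Let Row play a1 with probability p. Expected payoff against L: 9p + 8(1−p) = p + 8; against R: 2p + 9(1−p) = −7p + 9.
Setting these equal: p + 8 = −7p + 9 ⇒ 8p = 1 ⇒ p = 1/8, and the value is (1)·(1/8) + 8 = 65/8.
For Column: with q = P(L), equating a1's and a2's payoffs gives 7q + 2 = −q + 9 ⇒ q = 7/8.

65/8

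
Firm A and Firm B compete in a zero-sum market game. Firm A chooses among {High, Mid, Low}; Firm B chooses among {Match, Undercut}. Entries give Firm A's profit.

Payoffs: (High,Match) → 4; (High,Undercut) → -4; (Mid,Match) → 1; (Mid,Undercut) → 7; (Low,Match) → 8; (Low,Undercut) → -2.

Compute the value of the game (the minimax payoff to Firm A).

29/8

Row minima: High → -4, Mid → 1, Low → -2; maximin = 1.
Column maxima: Match → 8, Undercut → 7; minimax = 7.
1 ≠ 7, so there is no saddle point; optimal play is mixed.
High is strictly dominated by Low, so Firm A never plays it.
On the remaining 2×2 (Mid, Low vs Match, Undercut):
Let Firm A play Mid with probability p. Expected payoff against Match: 1p + 8(1−p) = −7p + 8; against Undercut: 7p + (-2)(1−p) = 9p − 2.
Setting these equal: −7p + 8 = 9p − 2 ⇒ −16p = -10 ⇒ p = 5/8, and the value is (-7)·(5/8) + 8 = 29/8.
For Firm B: with q = P(Match), equating Mid's and Low's payoffs gives −6q + 7 = 10q − 2 ⇒ q = 9/16.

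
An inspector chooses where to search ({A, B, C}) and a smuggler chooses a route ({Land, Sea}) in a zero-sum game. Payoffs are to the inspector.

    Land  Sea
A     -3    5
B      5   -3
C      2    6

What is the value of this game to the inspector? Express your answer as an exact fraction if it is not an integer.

3

Row minima: A → -3, B → -3, C → 2; maximin = 2.
Column maxima: Land → 5, Sea → 6; minimax = 5.
2 ≠ 5, so there is no saddle point; optimal play is mixed.
A is strictly dominated by C, so the inspector never plays it.
On the remaining 2×2 (B, C vs Land, Sea):
Let the inspector play B with probability p. Expected payoff against Land: 5p + 2(1−p) = 3p + 2; against Sea: (-3)p + 6(1−p) = −9p + 6.
Setting these equal: 3p + 2 = −9p + 6 ⇒ 12p = 4 ⇒ p = 1/3, and the value is (3)·(1/3) + 2 = 3.
For the smuggler: with q = P(Land), equating B's and C's payoffs gives 8q − 3 = −4q + 6 ⇒ q = 3/4.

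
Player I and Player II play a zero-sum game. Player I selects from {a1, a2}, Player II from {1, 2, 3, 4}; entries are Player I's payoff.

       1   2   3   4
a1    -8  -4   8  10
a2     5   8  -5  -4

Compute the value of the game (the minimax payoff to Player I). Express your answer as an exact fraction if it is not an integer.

Row minima: a1 → -8, a2 → -5; maximin = -5.
Column maxima: 1 → 5, 2 → 8, 3 → 8, 4 → 10; minimax = 5.
-5 ≠ 5, so there is no saddle point; optimal play is mixed.
2 is strictly dominated by 1 (it gives Player I strictly more in every row), so Player II never plays it.
4 is strictly dominated by 3 (it gives Player I strictly more in every row), so Player II never plays it.
On the remaining 2×2 (a1, a2 vs 1, 3):
Let Player I play a1 with probability p. Expected payoff against 1: (-8)p + 5(1−p) = −13p + 5; against 3: 8p + (-5)(1−p) = 13p − 5.
Setting these equal: −13p + 5 = 13p − 5 ⇒ −26p = -10 ⇒ p = 5/13, and the value is (-13)·(5/13) + 5 = 0.
For Player II: with q = P(1), equating a1's and a2's payoffs gives −16q + 8 = 10q − 5 ⇒ q = 1/2.

0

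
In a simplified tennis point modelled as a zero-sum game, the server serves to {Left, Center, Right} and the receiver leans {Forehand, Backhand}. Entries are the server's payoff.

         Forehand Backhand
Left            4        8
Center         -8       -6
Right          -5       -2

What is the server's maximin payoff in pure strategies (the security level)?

4

Row minima: Left → 4, Center → -8, Right → -5.
The best of these is 4.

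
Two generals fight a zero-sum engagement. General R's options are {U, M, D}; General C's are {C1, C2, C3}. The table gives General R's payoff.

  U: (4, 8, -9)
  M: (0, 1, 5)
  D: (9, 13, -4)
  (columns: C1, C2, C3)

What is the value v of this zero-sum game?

5/2

Row minima: U → -9, M → 0, D → -4; maximin = 0.
Column maxima: C1 → 9, C2 → 13, C3 → 5; minimax = 5.
0 ≠ 5, so there is no saddle point; optimal play is mixed.
U is strictly dominated by D, so General R never plays it.
C2 is strictly dominated by C1 (it gives General R strictly more in every row), so General C never plays it.
On the remaining 2×2 (M, D vs C1, C3):
Let General R play M with probability p. Expected payoff against C1: 0p + 9(1−p) = −9p + 9; against C3: 5p + (-4)(1−p) = 9p − 4.
Setting these equal: −9p + 9 = 9p − 4 ⇒ −18p = -13 ⇒ p = 13/18, and the value is (-9)·(13/18) + 9 = 5/2.
For General C: with q = P(C1), equating M's and D's payoffs gives −5q + 5 = 13q − 4 ⇒ q = 1/2.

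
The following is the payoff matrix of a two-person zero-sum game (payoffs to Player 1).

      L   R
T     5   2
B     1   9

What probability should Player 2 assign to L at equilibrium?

7/11

Row minima: T → 2, B → 1; maximin = 2.
Column maxima: L → 5, R → 9; minimax = 5.
2 ≠ 5, so there is no saddle point; optimal play is mixed.
Let Player 1 play T with probability p. Expected payoff against L: 5p + 1(1−p) = 4p + 1; against R: 2p + 9(1−p) = −7p + 9.
Setting these equal: 4p + 1 = −7p + 9 ⇒ 11p = 8 ⇒ p = 8/11, and the value is (4)·(8/11) + 1 = 43/11.
For Player 2: with q = P(L), equating T's and B's payoffs gives 3q + 2 = −8q + 9 ⇒ q = 7/11.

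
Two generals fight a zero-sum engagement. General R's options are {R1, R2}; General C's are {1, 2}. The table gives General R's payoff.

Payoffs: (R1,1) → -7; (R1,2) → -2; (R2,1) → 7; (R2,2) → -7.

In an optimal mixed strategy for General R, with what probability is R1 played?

Row minima: R1 → -7, R2 → -7; maximin = -7.
Column maxima: 1 → 7, 2 → -2; minimax = -2.
-7 ≠ -2, so there is no saddle point; optimal play is mixed.
Let General R play R1 with probability p. Expected payoff against 1: (-7)p + 7(1−p) = −14p + 7; against 2: (-2)p + (-7)(1−p) = 5p − 7.
Setting these equal: −14p + 7 = 5p − 7 ⇒ −19p = -14 ⇒ p = 14/19, and the value is (-14)·(14/19) + 7 = -63/19.
For General C: with q = P(1), equating R1's and R2's payoffs gives −5q − 2 = 14q − 7 ⇒ q = 5/19.

14/19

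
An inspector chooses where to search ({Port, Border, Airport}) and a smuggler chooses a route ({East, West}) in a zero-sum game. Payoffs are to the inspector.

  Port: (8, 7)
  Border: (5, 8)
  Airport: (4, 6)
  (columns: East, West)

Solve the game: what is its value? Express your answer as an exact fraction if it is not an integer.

Row minima: Port → 7, Border → 5, Airport → 4; maximin = 7.
Column maxima: East → 8, West → 8; minimax = 8.
7 ≠ 8, so there is no saddle point; optimal play is mixed.
Airport is strictly dominated by Port, so the inspector never plays it.
On the remaining 2×2 (Port, Border vs East, West):
Let the inspector play Port with probability p. Expected payoff against East: 8p + 5(1−p) = 3p + 5; against West: 7p + 8(1−p) = −p + 8.
Setting these equal: 3p + 5 = −p + 8 ⇒ 4p = 3 ⇒ p = 3/4, and the value is (3)·(3/4) + 5 = 29/4.
For the smuggler: with q = P(East), equating Port's and Border's payoffs gives q + 7 = −3q + 8 ⇒ q = 1/4.

29/4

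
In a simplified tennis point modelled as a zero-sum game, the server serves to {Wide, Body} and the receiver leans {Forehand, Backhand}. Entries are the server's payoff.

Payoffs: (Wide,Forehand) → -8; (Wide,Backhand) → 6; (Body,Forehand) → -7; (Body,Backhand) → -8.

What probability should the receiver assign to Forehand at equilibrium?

14/15

Row minima: Wide → -8, Body → -8; maximin = -8.
Column maxima: Forehand → -7, Backhand → 6; minimax = -7.
-8 ≠ -7, so there is no saddle point; optimal play is mixed.
Let the server play Wide with probability p. Expected payoff against Forehand: (-8)p + (-7)(1−p) = −p − 7; against Backhand: 6p + (-8)(1−p) = 14p − 8.
Setting these equal: −p − 7 = 14p − 8 ⇒ −15p = -1 ⇒ p = 1/15, and the value is (-1)·(1/15) − 7 = -106/15.
For the receiver: with q = P(Forehand), equating Wide's and Body's payoffs gives −14q + 6 = q − 8 ⇒ q = 14/15.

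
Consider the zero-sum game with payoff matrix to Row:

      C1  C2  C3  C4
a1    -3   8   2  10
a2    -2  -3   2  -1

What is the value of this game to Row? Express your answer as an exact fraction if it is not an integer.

-25/12

Row minima: a1 → -3, a2 → -3; maximin = -3.
Column maxima: C1 → -2, C2 → 8, C3 → 2, C4 → 10; minimax = -2.
-3 ≠ -2, so there is no saddle point; optimal play is mixed.
C3 is strictly dominated by C1 (it gives Row strictly more in every row), so Column never plays it.
C4 is strictly dominated by C1 (it gives Row strictly more in every row), so Column never plays it.
On the remaining 2×2 (a1, a2 vs C1, C2):
Let Row play a1 with probability p. Expected payoff against C1: (-3)p + (-2)(1−p) = −p − 2; against C2: 8p + (-3)(1−p) = 11p − 3.
Setting these equal: −p − 2 = 11p − 3 ⇒ −12p = -1 ⇒ p = 1/12, and the value is (-1)·(1/12) − 2 = -25/12.
For Column: with q = P(C1), equating a1's and a2's payoffs gives −11q + 8 = q − 3 ⇒ q = 11/12.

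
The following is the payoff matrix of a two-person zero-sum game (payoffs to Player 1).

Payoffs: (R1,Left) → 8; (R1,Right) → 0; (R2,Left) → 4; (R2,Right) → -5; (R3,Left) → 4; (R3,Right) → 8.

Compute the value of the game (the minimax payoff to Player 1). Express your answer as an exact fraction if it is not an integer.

16/3

Row minima: R1 → 0, R2 → -5, R3 → 4; maximin = 4.
Column maxima: Left → 8, Right → 8; minimax = 8.
4 ≠ 8, so there is no saddle point; optimal play is mixed.
R2 is strictly dominated by R1, so Player 1 never plays it.
On the remaining 2×2 (R1, R3 vs Left, Right):
Let Player 1 play R1 with probability p. Expected payoff against Left: 8p + 4(1−p) = 4p + 4; against Right: 0p + 8(1−p) = −8p + 8.
Setting these equal: 4p + 4 = −8p + 8 ⇒ 12p = 4 ⇒ p = 1/3, and the value is (4)·(1/3) + 4 = 16/3.
For Player 2: with q = P(Left), equating R1's and R3's payoffs gives 8q = −4q + 8 ⇒ q = 2/3.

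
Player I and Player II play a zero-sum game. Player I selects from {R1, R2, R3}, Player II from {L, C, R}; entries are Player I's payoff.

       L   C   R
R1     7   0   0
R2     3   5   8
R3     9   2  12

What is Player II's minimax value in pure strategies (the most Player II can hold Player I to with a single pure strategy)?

Column maxima: L → 9, C → 5, R → 12.
The smallest of these is 5.

5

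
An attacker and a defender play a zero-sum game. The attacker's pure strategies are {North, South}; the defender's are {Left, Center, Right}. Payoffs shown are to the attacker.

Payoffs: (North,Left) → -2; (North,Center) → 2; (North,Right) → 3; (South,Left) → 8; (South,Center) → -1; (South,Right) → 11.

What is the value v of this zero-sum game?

Row minima: North → -2, South → -1; maximin = -1.
Column maxima: Left → 8, Center → 2, Right → 11; minimax = 2.
-1 ≠ 2, so there is no saddle point; optimal play is mixed.
Right is strictly dominated by Left (it gives the attacker strictly more in every row), so the defender never plays it.
On the remaining 2×2 (North, South vs Left, Center):
Let the attacker play North with probability p. Expected payoff against Left: (-2)p + 8(1−p) = −10p + 8; against Center: 2p + (-1)(1−p) = 3p − 1.
Setting these equal: −10p + 8 = 3p − 1 ⇒ −13p = -9 ⇒ p = 9/13, and the value is (-10)·(9/13) + 8 = 14/13.
For the defender: with q = P(Left), equating North's and South's payoffs gives −4q + 2 = 9q − 1 ⇒ q = 3/13.

14/13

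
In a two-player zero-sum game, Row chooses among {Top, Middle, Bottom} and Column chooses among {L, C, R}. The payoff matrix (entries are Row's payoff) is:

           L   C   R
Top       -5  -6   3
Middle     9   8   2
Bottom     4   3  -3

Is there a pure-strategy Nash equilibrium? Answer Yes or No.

No

Row minima: Top → -6, Middle → 2, Bottom → -3; maximin = 2.
Column maxima: L → 9, C → 8, R → 3; minimax = 3.
2 ≠ 3, so no pure-strategy equilibrium exists.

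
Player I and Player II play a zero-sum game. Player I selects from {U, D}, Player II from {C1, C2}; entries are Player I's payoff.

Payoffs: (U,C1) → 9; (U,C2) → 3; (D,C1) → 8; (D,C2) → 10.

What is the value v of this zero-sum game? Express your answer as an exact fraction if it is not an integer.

Row minima: U → 3, D → 8; maximin = 8.
Column maxima: C1 → 9, C2 → 10; minimax = 9.
8 ≠ 9, so there is no saddle point; optimal play is mixed.
Let Player I play U with probability p. Expected payoff against C1: 9p + 8(1−p) = p + 8; against C2: 3p + 10(1−p) = −7p + 10.
Setting these equal: p + 8 = −7p + 10 ⇒ 8p = 2 ⇒ p = 1/4, and the value is (1)·(1/4) + 8 = 33/4.
For Player II: with q = P(C1), equating U's and D's payoffs gives 6q + 3 = −2q + 10 ⇒ q = 7/8.

33/4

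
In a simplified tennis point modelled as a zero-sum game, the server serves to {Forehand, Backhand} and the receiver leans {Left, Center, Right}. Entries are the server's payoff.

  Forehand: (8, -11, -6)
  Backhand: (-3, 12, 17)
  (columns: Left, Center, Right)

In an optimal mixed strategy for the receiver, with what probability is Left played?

23/34

Row minima: Forehand → -11, Backhand → -3; maximin = -3.
Column maxima: Left → 8, Center → 12, Right → 17; minimax = 8.
-3 ≠ 8, so there is no saddle point; optimal play is mixed.
Right is strictly dominated by Center (it gives the server strictly more in every row), so the receiver never plays it.
On the remaining 2×2 (Forehand, Backhand vs Left, Center):
Let the server play Forehand with probability p. Expected payoff against Left: 8p + (-3)(1−p) = 11p − 3; against Center: (-11)p + 12(1−p) = −23p + 12.
Setting these equal: 11p − 3 = −23p + 12 ⇒ 34p = 15 ⇒ p = 15/34, and the value is (11)·(15/34) − 3 = 63/34.
For the receiver: with q = P(Left), equating Forehand's and Backhand's payoffs gives 19q − 11 = −15q + 12 ⇒ q = 23/34.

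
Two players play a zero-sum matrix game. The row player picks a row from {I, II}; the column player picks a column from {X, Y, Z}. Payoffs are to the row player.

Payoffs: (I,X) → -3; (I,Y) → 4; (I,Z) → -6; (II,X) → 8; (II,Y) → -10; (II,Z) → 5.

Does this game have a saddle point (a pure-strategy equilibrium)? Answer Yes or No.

Row minima: I → -6, II → -10; maximin = -6.
Column maxima: X → 8, Y → 4, Z → 5; minimax = 4.
-6 ≠ 4, so no pure-strategy equilibrium exists.

No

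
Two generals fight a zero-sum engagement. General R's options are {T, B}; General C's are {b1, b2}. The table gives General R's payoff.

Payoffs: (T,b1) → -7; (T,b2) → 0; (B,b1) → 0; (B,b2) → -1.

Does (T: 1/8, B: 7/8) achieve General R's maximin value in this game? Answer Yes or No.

Yes

Against b1 this mix gives (1/8)·(-7) + (7/8)·0 = -7/8.
Against b2 this mix gives (1/8)·0 + (7/8)·(-1) = -7/8.
All of General C's active replies (b1, b2) yield -7/8, and no column does worse for General R. The mix makes General C indifferent and guarantees -7/8, so it is optimal.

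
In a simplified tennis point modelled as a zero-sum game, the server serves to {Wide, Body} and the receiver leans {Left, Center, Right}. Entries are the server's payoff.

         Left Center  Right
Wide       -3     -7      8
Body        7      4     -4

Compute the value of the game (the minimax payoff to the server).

Row minima: Wide → -7, Body → -4; maximin = -4.
Column maxima: Left → 7, Center → 4, Right → 8; minimax = 4.
-4 ≠ 4, so there is no saddle point; optimal play is mixed.
Left is strictly dominated by Center (it gives the server strictly more in every row), so the receiver never plays it.
On the remaining 2×2 (Wide, Body vs Center, Right):
Let the server play Wide with probability p. Expected payoff against Center: (-7)p + 4(1−p) = −11p + 4; against Right: 8p + (-4)(1−p) = 12p − 4.
Setting these equal: −11p + 4 = 12p − 4 ⇒ −23p = -8 ⇒ p = 8/23, and the value is (-11)·(8/23) + 4 = 4/23.
For the receiver: with q = P(Center), equating Wide's and Body's payoffs gives −15q + 8 = 8q − 4 ⇒ q = 12/23.

4/23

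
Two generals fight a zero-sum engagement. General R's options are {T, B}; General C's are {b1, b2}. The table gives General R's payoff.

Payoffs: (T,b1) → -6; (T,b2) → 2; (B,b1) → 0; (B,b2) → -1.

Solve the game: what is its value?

Row minima: T → -6, B → -1; maximin = -1.
Column maxima: b1 → 0, b2 → 2; minimax = 0.
-1 ≠ 0, so there is no saddle point; optimal play is mixed.
Let General R play T with probability p. Expected payoff against b1: (-6)p + 0(1−p) = −6p; against b2: 2p + (-1)(1−p) = 3p − 1.
Setting these equal: −6p = 3p − 1 ⇒ −9p = -1 ⇒ p = 1/9, and the value is (-6)·(1/9) = -2/3.
For General C: with q = P(b1), equating T's and B's payoffs gives −8q + 2 = q − 1 ⇒ q = 1/3.

-2/3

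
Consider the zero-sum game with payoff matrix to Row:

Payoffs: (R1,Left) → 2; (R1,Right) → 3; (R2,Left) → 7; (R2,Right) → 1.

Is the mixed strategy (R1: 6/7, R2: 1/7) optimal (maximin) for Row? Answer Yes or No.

Against Left this mix gives (6/7)·2 + (1/7)·7 = 19/7.
Against Right this mix gives (6/7)·3 + (1/7)·1 = 19/7.
All of Column's active replies (Left, Right) yield 19/7, and no column does worse for Row. The mix makes Column indifferent and guarantees 19/7, so it is optimal.

Yes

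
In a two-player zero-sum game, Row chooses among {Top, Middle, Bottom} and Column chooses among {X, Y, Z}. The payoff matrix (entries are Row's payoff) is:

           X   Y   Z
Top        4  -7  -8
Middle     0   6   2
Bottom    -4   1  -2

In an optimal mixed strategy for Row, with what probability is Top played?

Row minima: Top → -8, Middle → 0, Bottom → -4; maximin = 0.
Column maxima: X → 4, Y → 6, Z → 2; minimax = 2.
0 ≠ 2, so there is no saddle point; optimal play is mixed.
Bottom is strictly dominated by Middle, so Row never plays it.
Y is strictly dominated by Z (it gives Row strictly more in every row), so Column never plays it.
On the remaining 2×2 (Top, Middle vs X, Z):
Let Row play Top with probability p. Expected payoff against X: 4p + 0(1−p) = 4p; against Z: (-8)p + 2(1−p) = −10p + 2.
Setting these equal: 4p = −10p + 2 ⇒ 14p = 2 ⇒ p = 1/7, and the value is (4)·(1/7) = 4/7.
For Column: with q = P(X), equating Top's and Middle's payoffs gives 12q − 8 = −2q + 2 ⇒ q = 5/7.

1/7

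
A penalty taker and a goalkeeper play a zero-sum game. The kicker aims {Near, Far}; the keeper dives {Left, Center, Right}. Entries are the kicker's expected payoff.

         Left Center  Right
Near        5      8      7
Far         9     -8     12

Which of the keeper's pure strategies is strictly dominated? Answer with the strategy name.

Right

Left holds the kicker's payoff strictly below Right in every row: 5 < 7, 9 < 12.
So Right is strictly dominated for the keeper.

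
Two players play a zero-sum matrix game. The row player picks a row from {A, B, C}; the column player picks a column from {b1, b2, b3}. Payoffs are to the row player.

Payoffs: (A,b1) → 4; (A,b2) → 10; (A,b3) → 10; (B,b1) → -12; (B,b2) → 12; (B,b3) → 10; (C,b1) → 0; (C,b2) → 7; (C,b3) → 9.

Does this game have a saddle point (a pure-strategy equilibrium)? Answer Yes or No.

Yes

Row minima: A → 4, B → -12, C → 0; maximin = 4.
Column maxima: b1 → 4, b2 → 12, b3 → 10; minimax = 4.
maximin = minimax = 4, so a saddle point exists.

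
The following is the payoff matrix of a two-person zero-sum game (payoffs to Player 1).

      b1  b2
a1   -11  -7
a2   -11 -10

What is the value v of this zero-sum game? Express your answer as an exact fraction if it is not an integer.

Row minima: a1 → -11, a2 → -11; maximin = -11.
Column maxima: b1 → -11, b2 → -7; minimax = -11.
Since maximin = minimax = -11, there is a saddle point and the value is -11.

-11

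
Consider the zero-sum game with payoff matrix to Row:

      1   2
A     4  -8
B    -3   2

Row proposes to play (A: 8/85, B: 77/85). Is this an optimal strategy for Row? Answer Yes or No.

Against 1 this mix gives (8/85)·4 + (77/85)·(-3) = -199/85.
Against 2 this mix gives (8/85)·(-8) + (77/85)·2 = 18/17.
Column will play 1, holding Row to -199/85. Shifting weight toward the row that does better against 1 would raise this floor (the equalizing mix achieves -16/17 against both 1 and 2), so the proposed strategy is not optimal.

No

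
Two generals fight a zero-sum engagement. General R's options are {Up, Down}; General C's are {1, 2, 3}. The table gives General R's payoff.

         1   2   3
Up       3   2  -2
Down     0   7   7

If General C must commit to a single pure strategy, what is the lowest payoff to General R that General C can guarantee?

Column maxima: 1 → 3, 2 → 7, 3 → 7.
The smallest of these is 3.

3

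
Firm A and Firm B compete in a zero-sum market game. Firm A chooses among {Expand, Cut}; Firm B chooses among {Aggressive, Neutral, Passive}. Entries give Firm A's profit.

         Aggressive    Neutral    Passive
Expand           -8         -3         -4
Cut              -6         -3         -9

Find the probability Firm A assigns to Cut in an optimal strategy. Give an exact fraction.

4/7

Row minima: Expand → -8, Cut → -9; maximin = -8.
Column maxima: Aggressive → -6, Neutral → -3, Passive → -4; minimax = -6.
-8 ≠ -6, so there is no saddle point; optimal play is mixed.
Neutral is strictly dominated by Aggressive (it gives Firm A strictly more in every row), so Firm B never plays it.
On the remaining 2×2 (Expand, Cut vs Aggressive, Passive):
Let Firm A play Expand with probability p. Expected payoff against Aggressive: (-8)p + (-6)(1−p) = −2p − 6; against Passive: (-4)p + (-9)(1−p) = 5p − 9.
Setting these equal: −2p − 6 = 5p − 9 ⇒ −7p = -3 ⇒ p = 3/7, and the value is (-2)·(3/7) − 6 = -48/7.
For Firm B: with q = P(Aggressive), equating Expand's and Cut's payoffs gives −4q − 4 = 3q − 9 ⇒ q = 5/7.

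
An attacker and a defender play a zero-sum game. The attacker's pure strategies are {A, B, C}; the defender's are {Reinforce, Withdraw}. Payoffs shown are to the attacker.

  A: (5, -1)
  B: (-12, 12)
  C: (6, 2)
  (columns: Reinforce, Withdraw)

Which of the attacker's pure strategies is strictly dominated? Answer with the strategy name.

C gives a strictly higher payoff than A against every column: 6 > 5, 2 > -1.
So A is strictly dominated and the attacker never plays it.

A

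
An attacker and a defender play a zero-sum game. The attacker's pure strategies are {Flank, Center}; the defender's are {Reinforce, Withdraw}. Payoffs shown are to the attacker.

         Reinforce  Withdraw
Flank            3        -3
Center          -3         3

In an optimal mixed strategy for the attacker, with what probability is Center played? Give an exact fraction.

Row minima: Flank → -3, Center → -3; maximin = -3.
Column maxima: Reinforce → 3, Withdraw → 3; minimax = 3.
-3 ≠ 3, so there is no saddle point; optimal play is mixed.
Let the attacker play Flank with probability p. Expected payoff against Reinforce: 3p + (-3)(1−p) = 6p − 3; against Withdraw: (-3)p + 3(1−p) = −6p + 3.
Setting these equal: 6p − 3 = −6p + 3 ⇒ 12p = 6 ⇒ p = 1/2, and the value is (6)·(1/2) − 3 = 0.
For the defender: with q = P(Reinforce), equating Flank's and Center's payoffs gives 6q − 3 = −6q + 3 ⇒ q = 1/2.

1/2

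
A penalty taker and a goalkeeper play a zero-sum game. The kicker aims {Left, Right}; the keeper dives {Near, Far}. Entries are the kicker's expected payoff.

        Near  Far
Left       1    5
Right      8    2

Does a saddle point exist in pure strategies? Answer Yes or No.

No

Row minima: Left → 1, Right → 2; maximin = 2.
Column maxima: Near → 8, Far → 5; minimax = 5.
2 ≠ 5, so no pure-strategy equilibrium exists.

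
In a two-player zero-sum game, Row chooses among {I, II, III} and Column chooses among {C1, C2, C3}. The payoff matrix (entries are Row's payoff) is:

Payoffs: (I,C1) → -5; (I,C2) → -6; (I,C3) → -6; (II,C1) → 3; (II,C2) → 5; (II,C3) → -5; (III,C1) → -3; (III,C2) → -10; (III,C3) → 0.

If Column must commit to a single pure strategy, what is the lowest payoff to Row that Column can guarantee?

0

Column maxima: C1 → 3, C2 → 5, C3 → 0.
The smallest of these is 0.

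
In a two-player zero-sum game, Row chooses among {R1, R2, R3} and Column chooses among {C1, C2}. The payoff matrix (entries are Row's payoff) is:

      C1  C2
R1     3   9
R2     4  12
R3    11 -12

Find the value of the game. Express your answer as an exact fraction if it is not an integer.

180/31

Row minima: R1 → 3, R2 → 4, R3 → -12; maximin = 4.
Column maxima: C1 → 11, C2 → 12; minimax = 11.
4 ≠ 11, so there is no saddle point; optimal play is mixed.
R1 is strictly dominated by R2, so Row never plays it.
On the remaining 2×2 (R2, R3 vs C1, C2):
Let Row play R2 with probability p. Expected payoff against C1: 4p + 11(1−p) = −7p + 11; against C2: 12p + (-12)(1−p) = 24p − 12.
Setting these equal: −7p + 11 = 24p − 12 ⇒ −31p = -23 ⇒ p = 23/31, and the value is (-7)·(23/31) + 11 = 180/31.
For Column: with q = P(C1), equating R2's and R3's payoffs gives −8q + 12 = 23q − 12 ⇒ q = 24/31.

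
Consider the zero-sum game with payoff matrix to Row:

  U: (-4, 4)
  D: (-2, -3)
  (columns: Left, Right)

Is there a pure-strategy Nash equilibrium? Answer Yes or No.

No

Row minima: U → -4, D → -3; maximin = -3.
Column maxima: Left → -2, Right → 4; minimax = -2.
-3 ≠ -2, so no pure-strategy equilibrium exists.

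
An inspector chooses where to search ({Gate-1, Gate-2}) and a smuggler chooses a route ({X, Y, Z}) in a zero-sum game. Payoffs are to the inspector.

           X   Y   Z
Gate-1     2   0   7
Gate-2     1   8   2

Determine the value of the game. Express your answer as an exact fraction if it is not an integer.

Row minima: Gate-1 → 0, Gate-2 → 1; maximin = 1.
Column maxima: X → 2, Y → 8, Z → 7; minimax = 2.
1 ≠ 2, so there is no saddle point; optimal play is mixed.
Z is strictly dominated by X (it gives the inspector strictly more in every row), so the smuggler never plays it.
On the remaining 2×2 (Gate-1, Gate-2 vs X, Y):
Let the inspector play Gate-1 with probability p. Expected payoff against X: 2p + 1(1−p) = p + 1; against Y: 0p + 8(1−p) = −8p + 8.
Setting these equal: p + 1 = −8p + 8 ⇒ 9p = 7 ⇒ p = 7/9, and the value is (1)·(7/9) + 1 = 16/9.
For the smuggler: with q = P(X), equating Gate-1's and Gate-2's payoffs gives 2q = −7q + 8 ⇒ q = 8/9.

16/9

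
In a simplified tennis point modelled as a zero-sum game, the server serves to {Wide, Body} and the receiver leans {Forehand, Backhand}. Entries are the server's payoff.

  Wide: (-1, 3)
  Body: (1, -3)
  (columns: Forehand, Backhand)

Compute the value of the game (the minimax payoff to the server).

0

Row minima: Wide → -1, Body → -3; maximin = -1.
Column maxima: Forehand → 1, Backhand → 3; minimax = 1.
-1 ≠ 1, so there is no saddle point; optimal play is mixed.
Let the server play Wide with probability p. Expected payoff against Forehand: (-1)p + 1(1−p) = −2p + 1; against Backhand: 3p + (-3)(1−p) = 6p − 3.
Setting these equal: −2p + 1 = 6p − 3 ⇒ −8p = -4 ⇒ p = 1/2, and the value is (-2)·(1/2) + 1 = 0.
For the receiver: with q = P(Forehand), equating Wide's and Body's payoffs gives −4q + 3 = 4q − 3 ⇒ q = 3/4.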